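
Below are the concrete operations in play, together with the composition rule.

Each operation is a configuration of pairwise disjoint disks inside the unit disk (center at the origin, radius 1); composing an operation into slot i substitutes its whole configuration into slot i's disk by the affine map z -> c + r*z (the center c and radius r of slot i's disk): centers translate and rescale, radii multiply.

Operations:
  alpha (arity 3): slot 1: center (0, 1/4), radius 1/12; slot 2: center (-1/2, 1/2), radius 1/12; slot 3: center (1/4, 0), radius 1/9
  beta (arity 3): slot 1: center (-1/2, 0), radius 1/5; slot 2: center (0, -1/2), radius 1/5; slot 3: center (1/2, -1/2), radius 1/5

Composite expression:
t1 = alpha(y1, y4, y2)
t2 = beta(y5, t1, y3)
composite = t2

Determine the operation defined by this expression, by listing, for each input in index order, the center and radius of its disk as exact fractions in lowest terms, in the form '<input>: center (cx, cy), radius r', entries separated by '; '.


y1: center (0, -9/20), radius 1/60; y2: center (1/20, -1/2), radius 1/45; y3: center (1/2, -1/2), radius 1/5; y4: center (-1/10, -2/5), radius 1/60; y5: center (-1/2, 0), radius 1/5


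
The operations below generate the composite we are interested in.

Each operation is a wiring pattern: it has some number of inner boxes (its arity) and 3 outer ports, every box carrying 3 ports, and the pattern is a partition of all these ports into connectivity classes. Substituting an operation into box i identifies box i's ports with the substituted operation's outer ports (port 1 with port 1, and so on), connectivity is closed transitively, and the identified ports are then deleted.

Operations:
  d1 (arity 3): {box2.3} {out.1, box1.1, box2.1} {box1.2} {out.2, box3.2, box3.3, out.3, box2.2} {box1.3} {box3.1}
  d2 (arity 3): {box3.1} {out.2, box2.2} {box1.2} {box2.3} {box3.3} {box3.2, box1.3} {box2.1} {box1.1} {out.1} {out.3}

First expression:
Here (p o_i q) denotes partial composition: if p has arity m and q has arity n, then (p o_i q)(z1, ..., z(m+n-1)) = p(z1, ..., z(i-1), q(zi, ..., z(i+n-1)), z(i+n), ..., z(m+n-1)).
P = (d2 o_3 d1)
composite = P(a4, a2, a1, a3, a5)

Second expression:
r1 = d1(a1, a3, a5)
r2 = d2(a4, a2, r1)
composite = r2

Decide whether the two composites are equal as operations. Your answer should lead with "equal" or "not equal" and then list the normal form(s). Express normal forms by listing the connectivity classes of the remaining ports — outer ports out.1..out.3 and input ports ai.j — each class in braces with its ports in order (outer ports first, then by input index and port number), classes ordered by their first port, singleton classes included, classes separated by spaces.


The first composite normalizes to {out.1} {out.2, a2.2} {out.3} {a1.1, a3.1} {a1.2} {a1.3} {a2.1} {a2.3} {a3.2, a4.3, a5.2, a5.3} {a3.3} {a4.1} {a4.2} {a5.1}
The second composite normalizes to {out.1} {out.2, a2.2} {out.3} {a1.1, a3.1} {a1.2} {a1.3} {a2.1} {a2.3} {a3.2, a4.3, a5.2, a5.3} {a3.3} {a4.1} {a4.2} {a5.1}
The normal forms match — equal.

equal; the common form is {out.1} {out.2, a2.2} {out.3} {a1.1, a3.1} {a1.2} {a1.3} {a2.1} {a2.3} {a3.2, a4.3, a5.2, a5.3} {a3.3} {a4.1} {a4.2} {a5.1}


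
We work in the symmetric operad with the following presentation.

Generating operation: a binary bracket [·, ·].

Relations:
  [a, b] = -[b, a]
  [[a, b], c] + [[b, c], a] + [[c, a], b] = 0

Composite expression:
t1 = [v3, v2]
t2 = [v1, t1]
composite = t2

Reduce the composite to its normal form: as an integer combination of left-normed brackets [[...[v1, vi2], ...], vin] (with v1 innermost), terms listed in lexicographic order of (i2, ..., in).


-[[v1, v2], v3] + [[v1, v3], v2]

Skip Jacobi rewriting: expand, keep v1-initial words, read off terms.
Composite bracket: [v1, [v3, v2]]
Expanding via [a, b] = ab - ba: 4 signed words (2^2 = 4).
The v1-initial words carry the normal form:
  the word v1v2v3 carries sign -1 and contributes -[[v1, v2], v3]
  the word v1v3v2 carries sign +1 and contributes +[[v1, v3], v2]


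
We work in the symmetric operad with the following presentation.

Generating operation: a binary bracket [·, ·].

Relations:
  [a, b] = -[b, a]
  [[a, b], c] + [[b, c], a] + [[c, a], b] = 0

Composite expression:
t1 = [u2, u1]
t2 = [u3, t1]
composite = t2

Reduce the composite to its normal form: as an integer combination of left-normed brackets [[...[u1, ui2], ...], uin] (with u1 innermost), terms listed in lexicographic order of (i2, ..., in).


A multilinear Lie element is pinned by u1-initial words (u1 innermost).
Composite bracket: [u3, [u2, u1]]
Full expansion: 4 signed words from ab - ba (2^2 = 4).
Coefficients come from the u1-initial words:
  u1u2u3 (sign +1) contributes +[[u1, u2], u3]

[[u1, u2], u3]


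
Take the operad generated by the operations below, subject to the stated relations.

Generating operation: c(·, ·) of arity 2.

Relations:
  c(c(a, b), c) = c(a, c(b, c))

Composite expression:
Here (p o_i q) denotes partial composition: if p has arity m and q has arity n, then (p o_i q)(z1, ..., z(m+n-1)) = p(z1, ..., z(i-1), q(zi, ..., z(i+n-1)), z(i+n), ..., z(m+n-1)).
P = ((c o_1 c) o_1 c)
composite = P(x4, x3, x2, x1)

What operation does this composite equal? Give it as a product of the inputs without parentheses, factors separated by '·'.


x4 · x3 · x2 · x1

Under associativity of c, the answer is the x's in reading order.
c(x4, x3) unparenthesizes to x4 · x3
c(c(x4, x3), x2) unparenthesizes to x4 · x3 · x2
c(c(c(x4, x3), x2), x1) unparenthesizes to x4 · x3 · x2 · x1


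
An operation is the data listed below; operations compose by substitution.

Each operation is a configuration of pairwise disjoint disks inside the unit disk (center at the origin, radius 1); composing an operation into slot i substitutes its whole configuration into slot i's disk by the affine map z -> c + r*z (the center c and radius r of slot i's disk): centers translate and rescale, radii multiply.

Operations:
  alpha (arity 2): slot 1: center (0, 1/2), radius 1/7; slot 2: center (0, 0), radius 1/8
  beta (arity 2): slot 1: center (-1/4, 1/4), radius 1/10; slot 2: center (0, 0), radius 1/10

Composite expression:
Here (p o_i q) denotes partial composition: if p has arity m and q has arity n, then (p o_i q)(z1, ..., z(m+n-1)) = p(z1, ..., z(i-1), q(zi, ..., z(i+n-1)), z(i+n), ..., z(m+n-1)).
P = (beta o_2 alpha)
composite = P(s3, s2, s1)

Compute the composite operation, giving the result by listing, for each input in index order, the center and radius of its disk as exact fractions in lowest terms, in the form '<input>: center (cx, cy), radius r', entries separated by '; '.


s1: center (0, 0), radius 1/80; s2: center (0, 1/20), radius 1/70; s3: center (-1/4, 1/4), radius 1/10

Only the slot chain above each s matters under beta; compose those maps.
s3: after 1 affine step, its disk has center (-1/4, 1/4), radius 1/10
s2: after 2 affine steps, its disk has center (0, 1/20), radius 1/70
s1: after 2 affine steps, its disk has center (0, 0), radius 1/80


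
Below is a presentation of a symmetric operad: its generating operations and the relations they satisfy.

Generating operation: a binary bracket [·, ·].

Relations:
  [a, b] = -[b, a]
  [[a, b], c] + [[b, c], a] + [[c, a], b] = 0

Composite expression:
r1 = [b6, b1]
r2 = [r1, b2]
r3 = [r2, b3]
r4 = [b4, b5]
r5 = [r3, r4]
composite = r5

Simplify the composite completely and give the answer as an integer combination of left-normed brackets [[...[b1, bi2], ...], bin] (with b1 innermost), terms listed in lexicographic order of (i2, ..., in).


-[[[[[b1, b6], b2], b3], b4], b5] + [[[[[b1, b6], b2], b3], b5], b4]

A multilinear Lie element is pinned by b1-initial words (b1 innermost).
Composite bracket: [[[[b6, b1], b2], b3], [b4, b5]]
The bracket unfolds into 32 signed words via [a, b] = ab - ba (2^5 = 32).
Collect the words opening with b1:
  sign of b1b6b2b3b4b5 is -1, so it contributes -[[[[[b1, b6], b2], b3], b4], b5]
  sign of b1b6b2b3b5b4 is +1, so it contributes +[[[[[b1, b6], b2], b3], b5], b4]


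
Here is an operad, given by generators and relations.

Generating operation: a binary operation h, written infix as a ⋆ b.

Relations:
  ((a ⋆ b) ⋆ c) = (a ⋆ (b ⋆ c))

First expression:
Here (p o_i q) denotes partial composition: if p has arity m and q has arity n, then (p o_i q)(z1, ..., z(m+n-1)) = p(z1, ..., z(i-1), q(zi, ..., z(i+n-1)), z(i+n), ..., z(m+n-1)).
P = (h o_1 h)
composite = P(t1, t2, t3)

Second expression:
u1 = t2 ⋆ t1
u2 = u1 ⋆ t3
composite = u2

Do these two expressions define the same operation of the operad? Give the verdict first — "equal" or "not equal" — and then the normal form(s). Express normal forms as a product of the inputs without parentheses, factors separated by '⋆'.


Reducing the first expression gives t1 ⋆ t2 ⋆ t3
Reducing the second expression gives t2 ⋆ t1 ⋆ t3
Different reductions; not equal.

not equal: they reduce to t1 ⋆ t2 ⋆ t3 and t2 ⋆ t1 ⋆ t3


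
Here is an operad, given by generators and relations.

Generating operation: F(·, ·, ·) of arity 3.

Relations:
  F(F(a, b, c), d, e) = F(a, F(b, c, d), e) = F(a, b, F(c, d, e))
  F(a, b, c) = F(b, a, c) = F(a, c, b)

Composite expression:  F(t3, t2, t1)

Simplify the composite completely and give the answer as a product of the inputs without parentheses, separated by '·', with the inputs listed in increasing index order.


With F associative and commutative, the t-input set is all that matters.
F(t3, t2, t1) flattens to t3 · t2 · t1
commutativity sorts the factors: t1 · t2 · t3

t1 · t2 · t3


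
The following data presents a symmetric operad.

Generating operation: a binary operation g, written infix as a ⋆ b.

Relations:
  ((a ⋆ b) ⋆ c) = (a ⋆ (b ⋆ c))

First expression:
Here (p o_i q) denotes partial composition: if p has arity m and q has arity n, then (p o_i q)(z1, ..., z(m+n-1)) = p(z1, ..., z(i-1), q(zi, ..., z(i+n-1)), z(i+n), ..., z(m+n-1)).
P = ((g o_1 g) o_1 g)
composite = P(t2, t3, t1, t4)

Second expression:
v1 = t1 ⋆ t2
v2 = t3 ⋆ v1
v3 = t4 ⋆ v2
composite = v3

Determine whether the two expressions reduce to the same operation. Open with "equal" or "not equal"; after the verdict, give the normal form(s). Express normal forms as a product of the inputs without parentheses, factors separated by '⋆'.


The first expression reduces to t2 ⋆ t3 ⋆ t1 ⋆ t4
The second expression reduces to t4 ⋆ t3 ⋆ t1 ⋆ t2
The forms do not match — not equal.

not equal — first t2 ⋆ t3 ⋆ t1 ⋆ t4, second t4 ⋆ t3 ⋆ t1 ⋆ t2


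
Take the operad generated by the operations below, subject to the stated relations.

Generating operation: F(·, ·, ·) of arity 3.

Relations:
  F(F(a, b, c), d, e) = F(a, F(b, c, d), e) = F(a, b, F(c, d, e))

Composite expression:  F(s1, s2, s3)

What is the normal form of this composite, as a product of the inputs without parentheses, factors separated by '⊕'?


s1 ⊕ s2 ⊕ s3

Key point: F is associative — brackets drop, the s-order remains.
F(s1, s2, s3) collapses to s1 ⊕ s2 ⊕ s3


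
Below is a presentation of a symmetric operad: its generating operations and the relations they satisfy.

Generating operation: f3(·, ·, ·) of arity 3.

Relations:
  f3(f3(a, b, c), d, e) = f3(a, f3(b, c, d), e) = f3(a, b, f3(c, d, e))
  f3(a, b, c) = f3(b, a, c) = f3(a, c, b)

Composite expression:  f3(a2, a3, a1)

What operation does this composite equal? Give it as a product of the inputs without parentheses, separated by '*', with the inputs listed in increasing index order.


a1 * a2 * a3

Both nesting and order wash out for f3; what remains is which a's occur.
f3(a2, a3, a1) unparenthesizes to a2 * a3 * a1
putting the inputs in ascending order: a1 * a2 * a3


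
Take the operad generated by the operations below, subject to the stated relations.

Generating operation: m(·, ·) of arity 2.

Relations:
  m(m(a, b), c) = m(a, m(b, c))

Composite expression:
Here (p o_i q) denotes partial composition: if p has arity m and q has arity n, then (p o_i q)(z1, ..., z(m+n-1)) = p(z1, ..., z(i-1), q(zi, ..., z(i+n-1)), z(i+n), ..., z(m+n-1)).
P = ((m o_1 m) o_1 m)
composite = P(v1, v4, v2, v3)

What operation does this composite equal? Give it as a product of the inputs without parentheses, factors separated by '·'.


The m-tree's shape is irrelevant; the v-reading-order decides.
m(v1, v4) linearizes to v1 · v4
m(m(v1, v4), v2) linearizes to v1 · v4 · v2
m(m(m(v1, v4), v2), v3) linearizes to v1 · v4 · v2 · v3

v1 · v4 · v2 · v3


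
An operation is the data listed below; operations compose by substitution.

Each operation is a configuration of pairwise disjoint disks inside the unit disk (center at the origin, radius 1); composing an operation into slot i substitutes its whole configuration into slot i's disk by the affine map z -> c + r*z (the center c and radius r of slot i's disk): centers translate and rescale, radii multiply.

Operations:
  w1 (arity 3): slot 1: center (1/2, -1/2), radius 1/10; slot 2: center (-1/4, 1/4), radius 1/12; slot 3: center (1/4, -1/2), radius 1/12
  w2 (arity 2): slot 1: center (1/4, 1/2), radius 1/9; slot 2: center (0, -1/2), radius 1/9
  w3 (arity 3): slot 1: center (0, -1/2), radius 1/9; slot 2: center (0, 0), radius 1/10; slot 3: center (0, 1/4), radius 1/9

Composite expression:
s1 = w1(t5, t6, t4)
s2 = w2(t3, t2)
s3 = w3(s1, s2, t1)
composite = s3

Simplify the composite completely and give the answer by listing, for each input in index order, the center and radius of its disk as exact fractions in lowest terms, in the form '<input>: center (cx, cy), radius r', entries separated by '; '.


t1: center (0, 1/4), radius 1/9; t2: center (0, -1/20), radius 1/90; t3: center (1/40, 1/20), radius 1/90; t4: center (1/36, -5/9), radius 1/108; t5: center (1/18, -5/9), radius 1/90; t6: center (-1/36, -17/36), radius 1/108

Affine substitution under w3: radii multiply and t-centers shift.
input t5: composing its 2 substitution steps yields center (1/18, -5/9), radius 1/90
input t6: composing its 2 substitution steps yields center (-1/36, -17/36), radius 1/108
input t4: composing its 2 substitution steps yields center (1/36, -5/9), radius 1/108
input t3: composing its 2 substitution steps yields center (1/40, 1/20), radius 1/90
input t2: composing its 2 substitution steps yields center (0, -1/20), radius 1/90
input t1: composing its 1 substitution step yields center (0, 1/4), radius 1/9


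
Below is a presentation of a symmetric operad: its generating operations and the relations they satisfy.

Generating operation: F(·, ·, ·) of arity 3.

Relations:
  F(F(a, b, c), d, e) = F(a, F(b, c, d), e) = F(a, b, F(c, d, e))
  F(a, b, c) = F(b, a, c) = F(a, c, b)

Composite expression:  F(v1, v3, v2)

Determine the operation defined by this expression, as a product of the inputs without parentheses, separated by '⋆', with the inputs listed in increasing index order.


v1 ⋆ v2 ⋆ v3

Both nesting and order wash out for F; what remains is which v's occur.
F(v1, v3, v2) unparenthesizes to v1 ⋆ v3 ⋆ v2
sorting the factors by input index: v1 ⋆ v2 ⋆ v3


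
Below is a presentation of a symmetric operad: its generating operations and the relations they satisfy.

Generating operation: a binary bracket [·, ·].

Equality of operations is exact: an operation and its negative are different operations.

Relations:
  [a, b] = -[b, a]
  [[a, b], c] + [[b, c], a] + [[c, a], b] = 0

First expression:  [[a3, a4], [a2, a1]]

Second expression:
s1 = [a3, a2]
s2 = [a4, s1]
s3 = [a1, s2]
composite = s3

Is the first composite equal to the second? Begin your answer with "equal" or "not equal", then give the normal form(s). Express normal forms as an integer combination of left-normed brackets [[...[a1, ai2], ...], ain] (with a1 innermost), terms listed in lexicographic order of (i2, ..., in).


not equal: they reduce to [[[a1, a2], a3], a4] - [[[a1, a2], a4], a3] and [[[a1, a2], a3], a4] - [[[a1, a3], a2], a4] - [[[a1, a4], a2], a3] + [[[a1, a4], a3], a2]

The first expression reduces to [[[a1, a2], a3], a4] - [[[a1, a2], a4], a3]
The second expression reduces to [[[a1, a2], a3], a4] - [[[a1, a3], a2], a4] - [[[a1, a4], a2], a3] + [[[a1, a4], a3], a2]
No match — not equal.


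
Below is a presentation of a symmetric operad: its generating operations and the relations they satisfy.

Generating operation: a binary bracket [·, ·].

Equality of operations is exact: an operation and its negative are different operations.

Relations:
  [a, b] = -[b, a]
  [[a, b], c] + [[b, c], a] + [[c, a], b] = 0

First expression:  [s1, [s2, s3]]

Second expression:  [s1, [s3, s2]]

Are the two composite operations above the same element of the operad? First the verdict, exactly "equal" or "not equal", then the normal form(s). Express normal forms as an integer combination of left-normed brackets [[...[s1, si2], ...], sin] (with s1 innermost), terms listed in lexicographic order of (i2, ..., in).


not equal — first [[s1, s2], s3] - [[s1, s3], s2], second -[[s1, s2], s3] + [[s1, s3], s2]

The first composite normalizes to [[s1, s2], s3] - [[s1, s3], s2]
The second composite normalizes to -[[s1, s2], s3] + [[s1, s3], s2]
Different reductions; not equal.


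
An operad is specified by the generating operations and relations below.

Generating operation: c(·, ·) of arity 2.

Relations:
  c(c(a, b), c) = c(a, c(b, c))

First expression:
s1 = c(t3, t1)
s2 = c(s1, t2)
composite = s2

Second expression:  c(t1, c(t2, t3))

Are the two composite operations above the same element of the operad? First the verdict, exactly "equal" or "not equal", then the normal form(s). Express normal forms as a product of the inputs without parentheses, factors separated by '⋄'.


not equal: they reduce to t3 ⋄ t1 ⋄ t2 and t1 ⋄ t2 ⋄ t3

The first expression reduces to t3 ⋄ t1 ⋄ t2
The second expression reduces to t1 ⋄ t2 ⋄ t3
No match — not equal.


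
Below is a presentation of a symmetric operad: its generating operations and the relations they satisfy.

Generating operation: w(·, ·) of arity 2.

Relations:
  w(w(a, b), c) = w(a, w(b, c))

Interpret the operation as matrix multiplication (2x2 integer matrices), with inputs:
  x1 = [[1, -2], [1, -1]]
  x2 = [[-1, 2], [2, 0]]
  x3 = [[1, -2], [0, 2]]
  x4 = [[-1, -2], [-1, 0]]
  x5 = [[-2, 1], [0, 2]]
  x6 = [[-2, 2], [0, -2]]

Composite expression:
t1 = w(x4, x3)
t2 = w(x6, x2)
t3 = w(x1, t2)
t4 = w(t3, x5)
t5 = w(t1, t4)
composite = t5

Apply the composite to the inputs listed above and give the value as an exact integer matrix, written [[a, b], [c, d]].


[[68, -10], [-12, -2]]

w(x4, x3) = [[-1, -2], [-1, 2]]
w(x6, x2) = [[6, -4], [-4, 0]]
w(x1, w(x6, x2)) = [[14, -4], [10, -4]]
w(w(x1, w(x6, x2)), x5) = [[-28, 6], [-20, 2]]
w(w(x4, x3), w(w(x1, w(x6, x2)), x5)) = [[68, -10], [-12, -2]]


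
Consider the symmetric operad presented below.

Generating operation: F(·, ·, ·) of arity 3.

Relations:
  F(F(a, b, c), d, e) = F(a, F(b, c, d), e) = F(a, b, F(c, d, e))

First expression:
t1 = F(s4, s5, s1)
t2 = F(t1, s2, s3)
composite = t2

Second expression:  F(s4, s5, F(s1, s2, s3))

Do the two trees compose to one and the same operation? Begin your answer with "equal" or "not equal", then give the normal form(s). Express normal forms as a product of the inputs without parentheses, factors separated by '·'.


equal; both compose to s4 · s5 · s1 · s2 · s3

The first expression reduces to s4 · s5 · s1 · s2 · s3
The second expression reduces to s4 · s5 · s1 · s2 · s3
One common form — equal.


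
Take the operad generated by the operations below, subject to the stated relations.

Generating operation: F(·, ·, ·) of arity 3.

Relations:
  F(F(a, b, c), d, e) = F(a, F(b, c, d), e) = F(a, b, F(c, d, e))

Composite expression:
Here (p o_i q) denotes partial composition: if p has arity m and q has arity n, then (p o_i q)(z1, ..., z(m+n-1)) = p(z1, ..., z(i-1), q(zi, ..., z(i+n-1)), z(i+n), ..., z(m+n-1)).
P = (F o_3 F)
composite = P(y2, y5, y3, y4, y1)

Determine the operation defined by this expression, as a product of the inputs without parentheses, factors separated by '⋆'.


y2 ⋆ y5 ⋆ y3 ⋆ y4 ⋆ y1

All parenthesizations of F agree; list the y-inputs left to right.
F(y3, y4, y1) flattens to y3 ⋆ y4 ⋆ y1
F(y2, y5, F(y3, y4, y1)) flattens to y2 ⋆ y5 ⋆ y3 ⋆ y4 ⋆ y1


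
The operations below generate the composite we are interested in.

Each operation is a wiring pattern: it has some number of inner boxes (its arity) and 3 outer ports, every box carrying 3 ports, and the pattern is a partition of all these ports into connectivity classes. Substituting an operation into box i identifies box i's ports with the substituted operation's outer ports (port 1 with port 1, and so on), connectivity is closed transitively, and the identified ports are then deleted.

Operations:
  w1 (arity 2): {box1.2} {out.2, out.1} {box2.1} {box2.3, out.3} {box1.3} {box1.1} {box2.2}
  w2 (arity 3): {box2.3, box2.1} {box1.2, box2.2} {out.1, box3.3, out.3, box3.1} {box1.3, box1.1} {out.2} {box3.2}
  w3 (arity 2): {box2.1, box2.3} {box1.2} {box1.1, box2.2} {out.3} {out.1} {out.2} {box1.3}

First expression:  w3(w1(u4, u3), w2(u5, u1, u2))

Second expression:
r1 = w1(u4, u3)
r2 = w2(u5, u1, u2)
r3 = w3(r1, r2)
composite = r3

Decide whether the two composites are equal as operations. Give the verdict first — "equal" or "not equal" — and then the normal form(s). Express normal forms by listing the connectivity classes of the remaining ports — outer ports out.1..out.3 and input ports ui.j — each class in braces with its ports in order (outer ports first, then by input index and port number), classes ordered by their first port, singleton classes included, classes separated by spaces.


In normal form, the first expression is {out.1} {out.2} {out.3} {u1.1, u1.3} {u1.2, u5.2} {u2.1, u2.3} {u2.2} {u3.1} {u3.2} {u3.3} {u4.1} {u4.2} {u4.3} {u5.1, u5.3}
In normal form, the second expression is {out.1} {out.2} {out.3} {u1.1, u1.3} {u1.2, u5.2} {u2.1, u2.3} {u2.2} {u3.1} {u3.2} {u3.3} {u4.1} {u4.2} {u4.3} {u5.1, u5.3}
One common form — equal.

equal; both compose to {out.1} {out.2} {out.3} {u1.1, u1.3} {u1.2, u5.2} {u2.1, u2.3} {u2.2} {u3.1} {u3.2} {u3.3} {u4.1} {u4.2} {u4.3} {u5.1, u5.3}


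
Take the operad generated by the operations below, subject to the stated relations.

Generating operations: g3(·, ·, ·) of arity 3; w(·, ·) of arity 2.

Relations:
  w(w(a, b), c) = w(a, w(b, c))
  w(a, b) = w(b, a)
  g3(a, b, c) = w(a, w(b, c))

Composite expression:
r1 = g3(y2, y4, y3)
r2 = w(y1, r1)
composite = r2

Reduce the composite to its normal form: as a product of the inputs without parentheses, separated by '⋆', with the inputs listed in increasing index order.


y1 ⋆ y2 ⋆ y3 ⋆ y4

Key point: w commutes, so take the y-inputs in any fixed order.
g3(y2, y4, y3) spells out as y2 ⋆ y4 ⋆ y3
w(y1, g3(y2, y4, y3)) spells out as y1 ⋆ y2 ⋆ y4 ⋆ y3
sorting the factors by input index: y1 ⋆ y2 ⋆ y3 ⋆ y4


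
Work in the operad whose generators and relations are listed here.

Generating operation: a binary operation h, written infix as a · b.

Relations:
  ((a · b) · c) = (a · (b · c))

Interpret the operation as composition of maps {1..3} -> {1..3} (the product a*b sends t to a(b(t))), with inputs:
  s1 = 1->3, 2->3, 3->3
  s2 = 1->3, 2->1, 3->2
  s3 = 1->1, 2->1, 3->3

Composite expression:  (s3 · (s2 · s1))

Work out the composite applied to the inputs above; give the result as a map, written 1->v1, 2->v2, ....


(s2 · s1) = 1->2, 2->2, 3->2
(s3 · (s2 · s1)) = 1->1, 2->1, 3->1

1->1, 2->1, 3->1


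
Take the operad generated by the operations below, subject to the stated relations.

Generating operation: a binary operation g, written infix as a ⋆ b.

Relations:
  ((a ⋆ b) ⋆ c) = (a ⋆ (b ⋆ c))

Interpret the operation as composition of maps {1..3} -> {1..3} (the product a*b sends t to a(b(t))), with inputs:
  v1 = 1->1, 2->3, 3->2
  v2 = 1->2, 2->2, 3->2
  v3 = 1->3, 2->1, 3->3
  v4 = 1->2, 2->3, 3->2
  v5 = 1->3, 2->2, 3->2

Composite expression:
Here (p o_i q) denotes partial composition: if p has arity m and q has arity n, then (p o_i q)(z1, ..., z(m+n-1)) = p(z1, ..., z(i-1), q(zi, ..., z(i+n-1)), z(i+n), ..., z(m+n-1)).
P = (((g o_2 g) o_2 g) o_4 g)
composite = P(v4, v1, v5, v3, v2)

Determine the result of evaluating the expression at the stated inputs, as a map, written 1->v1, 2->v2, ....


1->3, 2->3, 3->3

(v1 ⋆ v5) = 1->2, 2->3, 3->3
(v3 ⋆ v2) = 1->1, 2->1, 3->1
((v1 ⋆ v5) ⋆ (v3 ⋆ v2)) = 1->2, 2->2, 3->2
(v4 ⋆ ((v1 ⋆ v5) ⋆ (v3 ⋆ v2))) = 1->3, 2->3, 3->3


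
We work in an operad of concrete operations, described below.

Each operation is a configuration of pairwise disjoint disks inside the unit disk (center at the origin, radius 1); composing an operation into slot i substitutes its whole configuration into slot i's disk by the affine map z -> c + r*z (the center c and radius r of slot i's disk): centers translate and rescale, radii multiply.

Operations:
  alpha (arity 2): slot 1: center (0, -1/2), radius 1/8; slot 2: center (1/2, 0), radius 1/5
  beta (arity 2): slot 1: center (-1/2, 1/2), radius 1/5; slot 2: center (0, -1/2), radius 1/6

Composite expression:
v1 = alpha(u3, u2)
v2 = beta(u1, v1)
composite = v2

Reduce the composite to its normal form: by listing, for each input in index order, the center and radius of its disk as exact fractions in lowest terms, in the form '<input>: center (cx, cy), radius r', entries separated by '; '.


u1: center (-1/2, 1/2), radius 1/5; u2: center (1/12, -1/2), radius 1/30; u3: center (0, -7/12), radius 1/48


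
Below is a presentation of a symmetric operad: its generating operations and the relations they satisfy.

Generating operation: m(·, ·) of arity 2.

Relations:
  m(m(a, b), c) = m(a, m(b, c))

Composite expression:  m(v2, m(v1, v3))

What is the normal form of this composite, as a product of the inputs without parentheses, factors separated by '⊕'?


All parenthesizations of m agree; list the v-inputs left to right.
m(v1, v3) spells out as v1 ⊕ v3
m(v2, m(v1, v3)) spells out as v2 ⊕ v1 ⊕ v3

v2 ⊕ v1 ⊕ v3


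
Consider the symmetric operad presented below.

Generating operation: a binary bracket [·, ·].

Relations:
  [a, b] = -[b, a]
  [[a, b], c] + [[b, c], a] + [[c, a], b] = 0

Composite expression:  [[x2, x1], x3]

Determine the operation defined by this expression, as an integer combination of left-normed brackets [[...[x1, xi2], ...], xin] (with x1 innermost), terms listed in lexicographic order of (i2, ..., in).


-[[x1, x2], x3]

Skip Jacobi rewriting: expand, keep x1-initial words, read off terms.
Composite bracket: [[x2, x1], x3]
Under [a, b] = ab - ba we get 4 signed associative words (2^2 = 4).
Only words starting with x1 matter:
  x1x2x3 (sign -1) contributes -[[x1, x2], x3]


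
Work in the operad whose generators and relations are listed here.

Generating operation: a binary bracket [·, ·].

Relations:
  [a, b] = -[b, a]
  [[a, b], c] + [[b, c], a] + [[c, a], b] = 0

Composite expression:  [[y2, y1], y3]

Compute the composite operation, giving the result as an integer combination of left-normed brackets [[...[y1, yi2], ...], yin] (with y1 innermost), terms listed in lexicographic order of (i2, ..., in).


-[[y1, y2], y3]


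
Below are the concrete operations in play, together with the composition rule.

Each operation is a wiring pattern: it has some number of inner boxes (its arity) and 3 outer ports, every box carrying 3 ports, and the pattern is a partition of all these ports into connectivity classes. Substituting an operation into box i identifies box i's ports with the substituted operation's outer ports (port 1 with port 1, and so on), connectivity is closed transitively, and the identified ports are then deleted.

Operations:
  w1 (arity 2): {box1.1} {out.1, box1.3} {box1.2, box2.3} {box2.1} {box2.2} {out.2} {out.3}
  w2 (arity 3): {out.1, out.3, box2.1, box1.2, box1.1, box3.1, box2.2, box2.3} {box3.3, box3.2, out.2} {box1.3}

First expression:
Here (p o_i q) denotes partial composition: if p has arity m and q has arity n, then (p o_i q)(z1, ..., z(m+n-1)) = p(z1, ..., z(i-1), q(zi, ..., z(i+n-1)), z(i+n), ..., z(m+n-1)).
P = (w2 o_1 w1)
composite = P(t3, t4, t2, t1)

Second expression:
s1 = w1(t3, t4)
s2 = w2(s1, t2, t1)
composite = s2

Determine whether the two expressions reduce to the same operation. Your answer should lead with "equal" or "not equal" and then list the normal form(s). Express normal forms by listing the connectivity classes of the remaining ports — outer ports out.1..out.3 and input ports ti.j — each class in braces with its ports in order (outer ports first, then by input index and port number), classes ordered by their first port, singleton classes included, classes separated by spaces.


equal; both compose to {out.1, out.3, t1.1, t2.1, t2.2, t2.3, t3.3} {out.2, t1.2, t1.3} {t3.1} {t3.2, t4.3} {t4.1} {t4.2}

The first expression reduces to {out.1, out.3, t1.1, t2.1, t2.2, t2.3, t3.3} {out.2, t1.2, t1.3} {t3.1} {t3.2, t4.3} {t4.1} {t4.2}
The second expression reduces to {out.1, out.3, t1.1, t2.1, t2.2, t2.3, t3.3} {out.2, t1.2, t1.3} {t3.1} {t3.2, t4.3} {t4.1} {t4.2}
Both agree, so they are equal.


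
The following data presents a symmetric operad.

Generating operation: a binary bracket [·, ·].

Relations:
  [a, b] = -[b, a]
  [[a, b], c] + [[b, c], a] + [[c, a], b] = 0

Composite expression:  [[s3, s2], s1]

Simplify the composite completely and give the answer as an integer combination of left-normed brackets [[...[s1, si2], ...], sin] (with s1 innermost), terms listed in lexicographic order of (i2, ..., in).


In the tensor algebra, words opening s1 carry the s1-anchored form.
Composite bracket: [[s3, s2], s1]
Applying ab - ba throughout gives 4 signed words (2^2 = 4).
Words beginning with s1 determine it all:
  the word s1s2s3 carries sign +1 and contributes +[[s1, s2], s3]
  the word s1s3s2 carries sign -1 and contributes -[[s1, s3], s2]

[[s1, s2], s3] - [[s1, s3], s2]


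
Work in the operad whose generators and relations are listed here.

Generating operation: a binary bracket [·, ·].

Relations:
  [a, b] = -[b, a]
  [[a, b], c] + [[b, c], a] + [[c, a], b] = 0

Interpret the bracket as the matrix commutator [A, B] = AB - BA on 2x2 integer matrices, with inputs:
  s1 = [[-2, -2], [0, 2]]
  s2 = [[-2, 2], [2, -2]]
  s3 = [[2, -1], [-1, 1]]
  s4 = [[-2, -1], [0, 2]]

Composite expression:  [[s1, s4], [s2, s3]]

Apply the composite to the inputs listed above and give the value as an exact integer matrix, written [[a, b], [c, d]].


[[-8, 0], [0, 8]]

[s1, s4] = [[0, -4], [0, 0]]
[s2, s3] = [[0, -2], [2, 0]]
[[s1, s4], [s2, s3]] = [[-8, 0], [0, 8]]


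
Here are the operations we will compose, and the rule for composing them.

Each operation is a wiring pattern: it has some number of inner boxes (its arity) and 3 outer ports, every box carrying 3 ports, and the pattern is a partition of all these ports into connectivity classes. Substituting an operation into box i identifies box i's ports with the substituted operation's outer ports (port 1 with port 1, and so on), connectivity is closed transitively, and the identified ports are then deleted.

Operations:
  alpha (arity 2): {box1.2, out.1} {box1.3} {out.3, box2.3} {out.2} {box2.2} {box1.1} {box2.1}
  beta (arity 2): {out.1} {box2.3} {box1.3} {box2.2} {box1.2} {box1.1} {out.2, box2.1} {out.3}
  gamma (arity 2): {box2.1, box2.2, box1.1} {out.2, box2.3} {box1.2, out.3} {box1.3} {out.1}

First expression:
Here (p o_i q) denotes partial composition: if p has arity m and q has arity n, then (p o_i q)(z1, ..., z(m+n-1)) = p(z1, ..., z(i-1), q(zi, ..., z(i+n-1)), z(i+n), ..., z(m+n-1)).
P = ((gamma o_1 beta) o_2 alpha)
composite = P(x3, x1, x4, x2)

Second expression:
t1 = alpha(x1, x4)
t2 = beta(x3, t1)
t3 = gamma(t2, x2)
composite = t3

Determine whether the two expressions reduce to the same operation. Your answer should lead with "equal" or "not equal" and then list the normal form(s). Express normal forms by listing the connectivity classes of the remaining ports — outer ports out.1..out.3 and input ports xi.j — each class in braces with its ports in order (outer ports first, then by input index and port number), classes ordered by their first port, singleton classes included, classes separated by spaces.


equal: each reduces to {out.1} {out.2, x2.3} {out.3, x1.2} {x1.1} {x1.3} {x2.1, x2.2} {x3.1} {x3.2} {x3.3} {x4.1} {x4.2} {x4.3}

The first expression, normalized: {out.1} {out.2, x2.3} {out.3, x1.2} {x1.1} {x1.3} {x2.1, x2.2} {x3.1} {x3.2} {x3.3} {x4.1} {x4.2} {x4.3}
The second expression, normalized: {out.1} {out.2, x2.3} {out.3, x1.2} {x1.1} {x1.3} {x2.1, x2.2} {x3.1} {x3.2} {x3.3} {x4.1} {x4.2} {x4.3}
The normal forms match — equal.


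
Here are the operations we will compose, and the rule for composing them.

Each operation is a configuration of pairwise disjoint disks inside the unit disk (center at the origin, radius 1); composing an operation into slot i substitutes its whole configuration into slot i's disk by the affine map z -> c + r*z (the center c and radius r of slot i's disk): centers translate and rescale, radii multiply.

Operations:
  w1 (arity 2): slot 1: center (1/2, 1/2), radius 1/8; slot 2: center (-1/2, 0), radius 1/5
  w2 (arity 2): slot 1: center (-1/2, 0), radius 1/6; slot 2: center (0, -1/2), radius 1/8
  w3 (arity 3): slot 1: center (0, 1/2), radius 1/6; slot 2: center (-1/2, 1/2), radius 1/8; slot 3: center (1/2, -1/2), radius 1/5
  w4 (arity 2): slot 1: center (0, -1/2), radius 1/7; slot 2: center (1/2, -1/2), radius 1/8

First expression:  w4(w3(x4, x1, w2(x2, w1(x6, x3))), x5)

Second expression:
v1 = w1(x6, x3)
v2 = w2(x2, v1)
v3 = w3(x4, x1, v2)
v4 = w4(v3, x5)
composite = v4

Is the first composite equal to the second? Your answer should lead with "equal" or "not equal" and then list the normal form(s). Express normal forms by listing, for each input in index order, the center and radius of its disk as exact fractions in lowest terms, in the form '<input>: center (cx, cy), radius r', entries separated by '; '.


equal; both compose to x1: center (-1/14, -3/7), radius 1/56; x2: center (2/35, -4/7), radius 1/210; x3: center (39/560, -41/70), radius 1/1400; x4: center (0, -3/7), radius 1/42; x5: center (1/2, -1/2), radius 1/8; x6: center (41/560, -327/560), radius 1/2240

In normal form, the first expression is x1: center (-1/14, -3/7), radius 1/56; x2: center (2/35, -4/7), radius 1/210; x3: center (39/560, -41/70), radius 1/1400; x4: center (0, -3/7), radius 1/42; x5: center (1/2, -1/2), radius 1/8; x6: center (41/560, -327/560), radius 1/2240
In normal form, the second expression is x1: center (-1/14, -3/7), radius 1/56; x2: center (2/35, -4/7), radius 1/210; x3: center (39/560, -41/70), radius 1/1400; x4: center (0, -3/7), radius 1/42; x5: center (1/2, -1/2), radius 1/8; x6: center (41/560, -327/560), radius 1/2240
Both agree, so they are equal.


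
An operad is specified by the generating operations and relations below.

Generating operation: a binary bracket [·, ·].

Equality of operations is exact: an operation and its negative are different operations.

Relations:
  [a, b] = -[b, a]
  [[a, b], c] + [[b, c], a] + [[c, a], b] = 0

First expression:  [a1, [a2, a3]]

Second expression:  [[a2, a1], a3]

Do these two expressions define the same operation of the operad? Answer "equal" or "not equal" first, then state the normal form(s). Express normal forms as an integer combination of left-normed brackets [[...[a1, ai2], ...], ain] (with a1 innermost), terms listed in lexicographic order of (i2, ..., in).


Reducing the first expression gives [[a1, a2], a3] - [[a1, a3], a2]
Reducing the second expression gives -[[a1, a2], a3]
The forms do not match — not equal.

not equal: they reduce to [[a1, a2], a3] - [[a1, a3], a2] and -[[a1, a2], a3]


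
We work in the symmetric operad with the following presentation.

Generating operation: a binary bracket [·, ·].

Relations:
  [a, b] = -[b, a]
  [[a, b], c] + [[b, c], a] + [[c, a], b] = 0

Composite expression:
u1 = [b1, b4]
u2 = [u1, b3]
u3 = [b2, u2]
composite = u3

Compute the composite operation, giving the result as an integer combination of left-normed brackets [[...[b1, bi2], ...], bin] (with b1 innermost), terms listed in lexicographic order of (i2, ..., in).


In the tensor algebra, words opening b1 carry the b1-anchored form.
Composite bracket: [b2, [[b1, b4], b3]]
The bracket unfolds into 8 signed words via [a, b] = ab - ba (2^3 = 8).
Coefficients come from the b1-initial words:
  b1b4b3b2 appears with sign -1, giving the term -[[[b1, b4], b3], b2]

-[[[b1, b4], b3], b2]


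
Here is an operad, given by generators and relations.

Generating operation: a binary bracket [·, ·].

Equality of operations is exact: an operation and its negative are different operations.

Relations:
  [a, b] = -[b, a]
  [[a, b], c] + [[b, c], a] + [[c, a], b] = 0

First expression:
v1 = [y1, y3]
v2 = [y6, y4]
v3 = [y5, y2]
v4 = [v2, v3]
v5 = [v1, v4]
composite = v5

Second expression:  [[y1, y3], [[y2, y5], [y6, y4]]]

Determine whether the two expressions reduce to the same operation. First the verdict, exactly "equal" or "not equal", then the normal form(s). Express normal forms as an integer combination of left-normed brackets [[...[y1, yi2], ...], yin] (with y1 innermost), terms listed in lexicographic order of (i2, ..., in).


equal; the common form is -[[[[[y1, y3], y2], y5], y4], y6] + [[[[[y1, y3], y2], y5], y6], y4] + [[[[[y1, y3], y4], y6], y2], y5] - [[[[[y1, y3], y4], y6], y5], y2] + [[[[[y1, y3], y5], y2], y4], y6] - [[[[[y1, y3], y5], y2], y6], y4] - [[[[[y1, y3], y6], y4], y2], y5] + [[[[[y1, y3], y6], y4], y5], y2]


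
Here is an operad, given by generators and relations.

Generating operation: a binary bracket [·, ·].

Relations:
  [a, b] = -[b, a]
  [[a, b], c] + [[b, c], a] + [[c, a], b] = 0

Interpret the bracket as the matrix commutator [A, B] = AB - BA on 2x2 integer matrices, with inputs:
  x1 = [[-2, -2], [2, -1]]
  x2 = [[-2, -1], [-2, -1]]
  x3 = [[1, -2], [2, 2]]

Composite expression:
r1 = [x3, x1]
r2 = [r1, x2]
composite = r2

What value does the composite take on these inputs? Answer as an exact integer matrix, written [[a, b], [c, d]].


[[0, 0], [0, 0]]


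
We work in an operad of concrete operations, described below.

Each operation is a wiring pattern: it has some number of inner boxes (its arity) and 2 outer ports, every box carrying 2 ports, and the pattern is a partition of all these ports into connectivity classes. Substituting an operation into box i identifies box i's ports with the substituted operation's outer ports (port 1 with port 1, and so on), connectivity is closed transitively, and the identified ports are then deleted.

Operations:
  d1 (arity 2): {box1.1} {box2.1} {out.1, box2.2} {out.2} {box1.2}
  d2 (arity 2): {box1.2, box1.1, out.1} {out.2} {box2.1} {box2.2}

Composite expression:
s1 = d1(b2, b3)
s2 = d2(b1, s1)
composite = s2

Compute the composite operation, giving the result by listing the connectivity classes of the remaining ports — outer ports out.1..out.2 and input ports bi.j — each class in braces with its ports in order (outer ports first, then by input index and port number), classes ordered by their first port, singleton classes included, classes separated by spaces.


{out.1, b1.1, b1.2} {out.2} {b2.1} {b2.2} {b3.1} {b3.2}

Two ports join when wires chain via d2-identified ports.
after d1, the pattern on (b2, b3) reads {out.1, b3.2} {out.2} {b2.1} {b2.2} {b3.1} (out.j = its outer ports)
after d2, the pattern on (b1, b2, b3) reads {out.1, b1.1, b1.2} {out.2} {b2.1} {b2.2} {b3.1} {b3.2} (out.j = its outer ports)


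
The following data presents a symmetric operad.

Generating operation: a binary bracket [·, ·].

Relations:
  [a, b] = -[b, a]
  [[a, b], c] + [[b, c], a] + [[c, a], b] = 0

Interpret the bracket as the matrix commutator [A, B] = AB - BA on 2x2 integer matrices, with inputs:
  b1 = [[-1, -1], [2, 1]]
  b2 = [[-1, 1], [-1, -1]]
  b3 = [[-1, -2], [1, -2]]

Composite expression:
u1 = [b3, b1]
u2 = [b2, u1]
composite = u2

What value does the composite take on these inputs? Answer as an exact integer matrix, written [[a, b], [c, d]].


[b3, b1] = [[-3, -5], [-4, 3]]
[b2, [b3, b1]] = [[-9, 6], [6, 9]]

[[-9, 6], [6, 9]]
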